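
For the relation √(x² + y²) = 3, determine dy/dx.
Differentiate the relation implicitly: treat y = y(x) and apply the chain rule, so every y-derivative picks up a y' = dy/dx factor.

With everything moved to the left-hand side, differentiate term by term:
  d/dx[√(x^2 + y^2)] = (x + y·y')/√(x^2 + y^2)
  d/dx[-3] = 0

Separating the contributions that come from x directly and those that come through y:
  without y':      x/√(x^2 + y^2)
  multiplying y':  y/√(x^2 + y^2)

so (x/√(x^2 + y^2)) + (y/√(x^2 + y^2))·y' = 0, and therefore
  dy/dx = -(x/√(x^2 + y^2))/(y/√(x^2 + y^2)) = -x/y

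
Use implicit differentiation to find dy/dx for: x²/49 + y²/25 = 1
Apply d/dx to both sides, remembering that y depends on x. Each occurrence of y therefore brings in a y' = dy/dx via the chain rule.

With F(x, y) equal to the left-hand side minus the right, differentiate F term by term:
  d/dx[x^2/49] = 2x/49
  d/dx[y^2/25] = 2y·y'/25
  d/dx[-1] = 0
Adding these up, d/dx[F] = 0 becomes
  (2x/49) + (2y/25)·y' = 0,
so isolating y',
  dy/dx = -(2x/49)/(2y/25) = -25x/(49y)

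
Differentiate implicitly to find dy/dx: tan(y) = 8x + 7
Differentiate both sides with respect to x, treating y as y(x). By the chain rule, any term containing y contributes a factor of y' = dy/dx when we differentiate it.

Move every term to one side and write the relation as F(x, y) = 0. Term by term,
  d/dx[-8x] = -8
  d/dx[tan(y)] = y'(tan(y)^2 + 1)
  d/dx[-7] = 0

The pieces without y' make up ∂F/∂x and the coefficient of y' is ∂F/∂y:
  ∂F/∂x = -8,
  ∂F/∂y = tan(y)^2 + 1.

Since d/dx[F] = ∂F/∂x + (∂F/∂y)·y' = 0, solve for y':
  (∂F/∂y)·y' = -∂F/∂x
  dy/dx = -(∂F/∂x)/(∂F/∂y) = -(-8)/(tan(y)^2 + 1) = 8cos(y)^2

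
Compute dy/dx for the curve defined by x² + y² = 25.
Apply d/dx to both sides, remembering that y depends on x. Each occurrence of y therefore brings in a y' = dy/dx via the chain rule.

With F(x, y) equal to the left-hand side minus the right, differentiate F term by term:
  d/dx[x^2] = 2x
  d/dx[y^2] = 2y·y'
  d/dx[-25] = 0
Adding these up, d/dx[F] = 0 becomes
  (2x) + (2y)·y' = 0,
so isolating y',
  dy/dx = -(2x)/(2y) = -x/y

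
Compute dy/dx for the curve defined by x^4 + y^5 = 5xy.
Apply d/dx to both sides, remembering that y depends on x. Each occurrence of y therefore brings in a y' = dy/dx via the chain rule.

With F(x, y) equal to the left-hand side minus the right, differentiate F term by term:
  d/dx[x^4] = 4x^3
  d/dx[-5xy] = -5x·y' - 5y
  d/dx[y^5] = 5y^4·y'
Adding these up, d/dx[F] = 0 becomes
  (4x^3 - 5y) + (-5x + 5y^4)·y' = 0,
so isolating y',
  dy/dx = -(4x^3 - 5y)/(-5x + 5y^4) = (4x^3/5 - y)/(x - y^4)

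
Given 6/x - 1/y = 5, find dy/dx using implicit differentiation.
Take d/dx of both sides. Since y is implicitly a function of x, the chain rule attaches a y' = dy/dx factor whenever we differentiate through y.

Set F(x, y) = (left side) − (right side), so the curve is F = 0. Differentiating each term of F:
  d/dx[-1/y] = y'/y^2
  d/dx[6/x] = -6/x^2
  d/dx[-5] = 0

Collecting, the y'-free part is the partial derivative in x and the y' coefficient is the partial derivative in y:
  ∂F/∂x = -6/x^2
  ∂F/∂y = y^(-2)

so d/dx[F(x, y(x))] = ∂F/∂x + (∂F/∂y)·y' = 0. Rearranging,
  dy/dx = -(∂F/∂x)/(∂F/∂y) = -(-6/x^2)/(y^(-2)) = 6y^2/x^2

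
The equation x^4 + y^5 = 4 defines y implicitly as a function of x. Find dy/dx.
Apply d/dx to both sides, remembering that y depends on x. Each occurrence of y therefore brings in a y' = dy/dx via the chain rule.

With F(x, y) equal to the left-hand side minus the right, differentiate F term by term:
  d/dx[x^4] = 4x^3
  d/dx[y^5] = 5y^4·y'
  d/dx[-4] = 0
Adding these up, d/dx[F] = 0 becomes
  (4x^3) + (5y^4)·y' = 0,
so isolating y',
  dy/dx = -(4x^3)/(5y^4) = -4x^3/(5y^4)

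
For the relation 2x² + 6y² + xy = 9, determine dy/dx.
Apply d/dx to both sides, remembering that y depends on x. Each occurrence of y therefore brings in a y' = dy/dx via the chain rule.

With F(x, y) equal to the left-hand side minus the right, differentiate F term by term:
  d/dx[2x^2] = 4x
  d/dx[xy] = x·y' + y
  d/dx[6y^2] = 12y·y'
  d/dx[-9] = 0
Adding these up, d/dx[F] = 0 becomes
  (4x + y) + (x + 12y)·y' = 0,
so isolating y',
  dy/dx = -(4x + y)/(x + 12y) = (-4x - y)/(x + 12y)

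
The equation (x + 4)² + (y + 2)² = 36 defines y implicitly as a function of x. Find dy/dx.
Apply d/dx to both sides, remembering that y depends on x. Each occurrence of y therefore brings in a y' = dy/dx via the chain rule.

With F(x, y) equal to the left-hand side minus the right, differentiate F term by term:
  d/dx[(x + 4)^2] = 2x + 8
  d/dx[(y + 2)^2] = 2·y'(y + 2)
  d/dx[-36] = 0
Adding these up, d/dx[F] = 0 becomes
  (2x + 8) + (2y + 4)·y' = 0,
so isolating y',
  dy/dx = -(2x + 8)/(2y + 4) = (-x - 4)/(y + 2)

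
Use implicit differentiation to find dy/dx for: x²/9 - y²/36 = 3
Apply d/dx to both sides, remembering that y depends on x. Each occurrence of y therefore brings in a y' = dy/dx via the chain rule.

With F(x, y) equal to the left-hand side minus the right, differentiate F term by term:
  d/dx[x^2/9] = 2x/9
  d/dx[-y^2/36] = -y·y'/18
  d/dx[-3] = 0
Adding these up, d/dx[F] = 0 becomes
  (2x/9) + (-y/18)·y' = 0,
so isolating y',
  dy/dx = -(2x/9)/(-y/18) = 4x/y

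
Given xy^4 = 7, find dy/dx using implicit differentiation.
Apply d/dx to both sides, remembering that y depends on x. Each occurrence of y therefore brings in a y' = dy/dx via the chain rule.

With F(x, y) equal to the left-hand side minus the right, differentiate F term by term:
  d/dx[xy^4] = 4xy^3·y' + y^4
  d/dx[-7] = 0
Adding these up, d/dx[F] = 0 becomes
  (y^4) + (4xy^3)·y' = 0,
so isolating y',
  dy/dx = -(y^4)/(4xy^3) = -y/(4x)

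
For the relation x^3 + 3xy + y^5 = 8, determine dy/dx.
Apply d/dx to both sides, remembering that y depends on x. Each occurrence of y therefore brings in a y' = dy/dx via the chain rule.

With F(x, y) equal to the left-hand side minus the right, differentiate F term by term:
  d/dx[x^3] = 3x^2
  d/dx[3xy] = 3x·y' + 3y
  d/dx[y^5] = 5y^4·y'
  d/dx[-8] = 0
Adding these up, d/dx[F] = 0 becomes
  (3x^2 + 3y) + (3x + 5y^4)·y' = 0,
so isolating y',
  dy/dx = -(3x^2 + 3y)/(3x + 5y^4) = 3(-x^2 - y)/(3x + 5y^4)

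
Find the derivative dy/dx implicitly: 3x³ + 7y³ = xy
Differentiate the relation implicitly: treat y = y(x) and apply the chain rule, so every y-derivative picks up a y' = dy/dx factor.

With everything moved to the left-hand side, differentiate term by term:
  d/dx[3x^3] = 9x^2
  d/dx[-xy] = -x·y' - y
  d/dx[7y^3] = 21y^2·y'

Separating the contributions that come from x directly and those that come through y:
  without y':      9x^2 - y
  multiplying y':  -x + 21y^2

so (9x^2 - y) + (-x + 21y^2)·y' = 0, and therefore
  dy/dx = -(9x^2 - y)/(-x + 21y^2) = (9x^2 - y)/(x - 21y^2)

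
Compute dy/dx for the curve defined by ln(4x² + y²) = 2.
Apply d/dx to both sides, remembering that y depends on x. Each occurrence of y therefore brings in a y' = dy/dx via the chain rule.

With F(x, y) equal to the left-hand side minus the right, differentiate F term by term:
  d/dx[ln(4x^2 + y^2)] = (8x + 2y·y')/(4x^2 + y^2)
  d/dx[-2] = 0
Adding these up, d/dx[F] = 0 becomes
  (8x/(4x^2 + y^2)) + (2y/(4x^2 + y^2))·y' = 0,
so isolating y',
  dy/dx = -(8x/(4x^2 + y^2))/(2y/(4x^2 + y^2)) = -4x/y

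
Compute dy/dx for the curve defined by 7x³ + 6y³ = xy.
Take d/dx of both sides. Since y is implicitly a function of x, the chain rule attaches a y' = dy/dx factor whenever we differentiate through y.

Set F(x, y) = (left side) − (right side), so the curve is F = 0. Differentiating each term of F:
  d/dx[7x^3] = 21x^2
  d/dx[-xy] = -x·y' - y
  d/dx[6y^3] = 18y^2·y'

Collecting, the y'-free part is the partial derivative in x and the y' coefficient is the partial derivative in y:
  ∂F/∂x = 21x^2 - y
  ∂F/∂y = -x + 18y^2

so d/dx[F(x, y(x))] = ∂F/∂x + (∂F/∂y)·y' = 0. Rearranging,
  dy/dx = -(∂F/∂x)/(∂F/∂y) = -(21x^2 - y)/(-x + 18y^2) = (21x^2 - y)/(x - 18y^2)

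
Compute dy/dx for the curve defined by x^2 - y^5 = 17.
Differentiate both sides with respect to x, treating y as y(x). By the chain rule, any term containing y contributes a factor of y' = dy/dx when we differentiate it.

Move every term to one side and write the relation as F(x, y) = 0. Term by term,
  d/dx[x^2] = 2x
  d/dx[-y^5] = -5y^4·y'
  d/dx[-17] = 0

The pieces without y' make up ∂F/∂x and the coefficient of y' is ∂F/∂y:
  ∂F/∂x = 2x,
  ∂F/∂y = -5y^4.

Since d/dx[F] = ∂F/∂x + (∂F/∂y)·y' = 0, solve for y':
  (∂F/∂y)·y' = -∂F/∂x
  dy/dx = -(∂F/∂x)/(∂F/∂y) = -(2x)/(-5y^4) = 2x/(5y^4)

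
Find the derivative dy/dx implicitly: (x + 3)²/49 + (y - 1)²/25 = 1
Apply d/dx to both sides, remembering that y depends on x. Each occurrence of y therefore brings in a y' = dy/dx via the chain rule.

With F(x, y) equal to the left-hand side minus the right, differentiate F term by term:
  d/dx[(x + 3)^2/49] = 2x/49 + 6/49
  d/dx[(y - 1)^2/25] = 2·y'(y - 1)/25
  d/dx[-1] = 0
Adding these up, d/dx[F] = 0 becomes
  (2x/49 + 6/49) + (2y/25 - 2/25)·y' = 0,
so isolating y',
  dy/dx = -(2x/49 + 6/49)/(2y/25 - 2/25)
        = -(2(x + 3)/49)/(2(y - 1)/25) = 25(-x - 3)/(49(y - 1))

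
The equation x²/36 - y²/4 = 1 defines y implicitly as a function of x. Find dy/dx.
Differentiate the relation implicitly: treat y = y(x) and apply the chain rule, so every y-derivative picks up a y' = dy/dx factor.

With everything moved to the left-hand side, differentiate term by term:
  d/dx[x^2/36] = x/18
  d/dx[-y^2/4] = -y·y'/2
  d/dx[-1] = 0

Separating the contributions that come from x directly and those that come through y:
  without y':      x/18
  multiplying y':  -y/2

so (x/18) + (-y/2)·y' = 0, and therefore
  dy/dx = -(x/18)/(-y/2) = x/(9y)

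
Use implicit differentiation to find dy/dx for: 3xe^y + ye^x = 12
Differentiate the relation implicitly: treat y = y(x) and apply the chain rule, so every y-derivative picks up a y' = dy/dx factor.

With everything moved to the left-hand side, differentiate term by term:
  d/dx[3x·e^(y)] = 3x·y'·e^(y) + 3e^(y)
  d/dx[y·e^(x)] = y·e^(x) + y'·e^(x)
  d/dx[-12] = 0

Separating the contributions that come from x directly and those that come through y:
  without y':      y·e^(x) + 3e^(y)
  multiplying y':  3x·e^(y) + e^(x)

so (y·e^(x) + 3e^(y)) + (3x·e^(y) + e^(x))·y' = 0, and therefore
  dy/dx = -(y·e^(x) + 3e^(y))/(3x·e^(y) + e^(x)) = (-y·e^(x) - 3e^(y))/(3x·e^(y) + e^(x))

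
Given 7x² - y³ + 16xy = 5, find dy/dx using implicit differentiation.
Differentiate the relation implicitly: treat y = y(x) and apply the chain rule, so every y-derivative picks up a y' = dy/dx factor.

With everything moved to the left-hand side, differentiate term by term:
  d/dx[7x^2] = 14x
  d/dx[16xy] = 16x·y' + 16y
  d/dx[-y^3] = -3y^2·y'
  d/dx[-5] = 0

Separating the contributions that come from x directly and those that come through y:
  without y':      14x + 16y
  multiplying y':  16x - 3y^2

so (14x + 16y) + (16x - 3y^2)·y' = 0, and therefore
  dy/dx = -(14x + 16y)/(16x - 3y^2) = 2(-7x - 8y)/(16x - 3y^2)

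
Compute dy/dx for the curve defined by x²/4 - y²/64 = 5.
Take d/dx of both sides. Since y is implicitly a function of x, the chain rule attaches a y' = dy/dx factor whenever we differentiate through y.

Set F(x, y) = (left side) − (right side), so the curve is F = 0. Differentiating each term of F:
  d/dx[x^2/4] = x/2
  d/dx[-y^2/64] = -y·y'/32
  d/dx[-5] = 0

Collecting, the y'-free part is the partial derivative in x and the y' coefficient is the partial derivative in y:
  ∂F/∂x = x/2
  ∂F/∂y = -y/32

so d/dx[F(x, y(x))] = ∂F/∂x + (∂F/∂y)·y' = 0. Rearranging,
  dy/dx = -(∂F/∂x)/(∂F/∂y) = -(x/2)/(-y/32) = 16x/y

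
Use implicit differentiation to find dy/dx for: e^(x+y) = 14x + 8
Differentiate the relation implicitly: treat y = y(x) and apply the chain rule, so every y-derivative picks up a y' = dy/dx factor.

With everything moved to the left-hand side, differentiate term by term:
  d/dx[-14x] = -14
  d/dx[e^(x + y)] = (y' + 1)·e^(x + y)
  d/dx[-8] = 0

Separating the contributions that come from x directly and those that come through y:
  without y':      e^(x + y) - 14
  multiplying y':  e^(x + y)

so (e^(x + y) - 14) + (e^(x + y))·y' = 0, and therefore
  dy/dx = -(e^(x + y) - 14)/(e^(x + y)) = 14e^(-x - y) - 1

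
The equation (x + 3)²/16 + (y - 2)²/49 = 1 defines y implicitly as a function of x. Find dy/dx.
Apply d/dx to both sides, remembering that y depends on x. Each occurrence of y therefore brings in a y' = dy/dx via the chain rule.

With F(x, y) equal to the left-hand side minus the right, differentiate F term by term:
  d/dx[(x + 3)^2/16] = x/8 + 3/8
  d/dx[(y - 2)^2/49] = 2·y'(y - 2)/49
  d/dx[-1] = 0
Adding these up, d/dx[F] = 0 becomes
  (x/8 + 3/8) + (2y/49 - 4/49)·y' = 0,
so isolating y',
  dy/dx = -(x/8 + 3/8)/(2y/49 - 4/49)
        = -((x + 3)/8)/(2(y - 2)/49) = 49(-x - 3)/(16(y - 2))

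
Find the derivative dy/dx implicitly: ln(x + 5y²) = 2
Differentiate both sides with respect to x, treating y as y(x). By the chain rule, any term containing y contributes a factor of y' = dy/dx when we differentiate it.

Move every term to one side and write the relation as F(x, y) = 0. Term by term,
  d/dx[ln(x + 5y^2)] = (10y·y' + 1)/(x + 5y^2)
  d/dx[-2] = 0

The pieces without y' make up ∂F/∂x and the coefficient of y' is ∂F/∂y:
  ∂F/∂x = 1/(x + 5y^2),
  ∂F/∂y = 10y/(x + 5y^2).

Since d/dx[F] = ∂F/∂x + (∂F/∂y)·y' = 0, solve for y':
  (∂F/∂y)·y' = -∂F/∂x
  dy/dx = -(∂F/∂x)/(∂F/∂y) = -(1/(x + 5y^2))/(10y/(x + 5y^2)) = -1/(10y)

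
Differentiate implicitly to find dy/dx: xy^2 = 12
Apply d/dx to both sides, remembering that y depends on x. Each occurrence of y therefore brings in a y' = dy/dx via the chain rule.

With F(x, y) equal to the left-hand side minus the right, differentiate F term by term:
  d/dx[xy^2] = 2xy·y' + y^2
  d/dx[-12] = 0
Adding these up, d/dx[F] = 0 becomes
  (y^2) + (2xy)·y' = 0,
so isolating y',
  dy/dx = -(y^2)/(2xy) = -y/(2x)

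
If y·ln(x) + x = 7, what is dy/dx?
Differentiate the relation implicitly: treat y = y(x) and apply the chain rule, so every y-derivative picks up a y' = dy/dx factor.

With everything moved to the left-hand side, differentiate term by term:
  d/dx[x] = 1
  d/dx[y·ln(x)] = y'·ln(x) + y/x
  d/dx[-7] = 0

Separating the contributions that come from x directly and those that come through y:
  without y':      1 + y/x
  multiplying y':  ln(x)

so (1 + y/x) + (ln(x))·y' = 0, and therefore
  dy/dx = -(1 + y/x)/(ln(x))
        = -((x + y)/x)/(ln(x)) = (-x - y)/(x·ln(x))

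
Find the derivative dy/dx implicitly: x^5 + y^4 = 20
Differentiate both sides with respect to x, treating y as y(x). By the chain rule, any term containing y contributes a factor of y' = dy/dx when we differentiate it.

Move every term to one side and write the relation as F(x, y) = 0. Term by term,
  d/dx[x^5] = 5x^4
  d/dx[y^4] = 4y^3·y'
  d/dx[-20] = 0

The pieces without y' make up ∂F/∂x and the coefficient of y' is ∂F/∂y:
  ∂F/∂x = 5x^4,
  ∂F/∂y = 4y^3.

Since d/dx[F] = ∂F/∂x + (∂F/∂y)·y' = 0, solve for y':
  (∂F/∂y)·y' = -∂F/∂x
  dy/dx = -(∂F/∂x)/(∂F/∂y) = -(5x^4)/(4y^3) = -5x^4/(4y^3)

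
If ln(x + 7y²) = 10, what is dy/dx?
Differentiate the relation implicitly: treat y = y(x) and apply the chain rule, so every y-derivative picks up a y' = dy/dx factor.

With everything moved to the left-hand side, differentiate term by term:
  d/dx[ln(x + 7y^2)] = (14y·y' + 1)/(x + 7y^2)
  d/dx[-10] = 0

Separating the contributions that come from x directly and those that come through y:
  without y':      1/(x + 7y^2)
  multiplying y':  14y/(x + 7y^2)

so (1/(x + 7y^2)) + (14y/(x + 7y^2))·y' = 0, and therefore
  dy/dx = -(1/(x + 7y^2))/(14y/(x + 7y^2)) = -1/(14y)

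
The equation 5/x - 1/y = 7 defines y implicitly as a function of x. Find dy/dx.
Differentiate the relation implicitly: treat y = y(x) and apply the chain rule, so every y-derivative picks up a y' = dy/dx factor.

With everything moved to the left-hand side, differentiate term by term:
  d/dx[-1/y] = y'/y^2
  d/dx[5/x] = -5/x^2
  d/dx[-7] = 0

Separating the contributions that come from x directly and those that come through y:
  without y':      -5/x^2
  multiplying y':  y^(-2)

so (-5/x^2) + (y^(-2))·y' = 0, and therefore
  dy/dx = -(-5/x^2)/(y^(-2)) = 5y^2/x^2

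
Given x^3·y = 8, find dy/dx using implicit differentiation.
Differentiate the relation implicitly: treat y = y(x) and apply the chain rule, so every y-derivative picks up a y' = dy/dx factor.

With everything moved to the left-hand side, differentiate term by term:
  d/dx[x^3y] = x^3·y' + 3x^2y
  d/dx[-8] = 0

Separating the contributions that come from x directly and those that come through y:
  without y':      3x^2y
  multiplying y':  x^3

so (3x^2y) + (x^3)·y' = 0, and therefore
  dy/dx = -(3x^2y)/(x^3) = -3y/x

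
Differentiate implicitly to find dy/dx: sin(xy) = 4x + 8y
Take d/dx of both sides. Since y is implicitly a function of x, the chain rule attaches a y' = dy/dx factor whenever we differentiate through y.

Set F(x, y) = (left side) − (right side), so the curve is F = 0. Differentiating each term of F:
  d/dx[-4x] = -4
  d/dx[-8y] = -8·y'
  d/dx[sin(xy)] = (x·y' + y)·cos(xy)

Collecting, the y'-free part is the partial derivative in x and the y' coefficient is the partial derivative in y:
  ∂F/∂x = y·cos(xy) - 4
  ∂F/∂y = x·cos(xy) - 8

so d/dx[F(x, y(x))] = ∂F/∂x + (∂F/∂y)·y' = 0. Rearranging,
  dy/dx = -(∂F/∂x)/(∂F/∂y) = -(y·cos(xy) - 4)/(x·cos(xy) - 8) = (-y·cos(xy) + 4)/(x·cos(xy) - 8)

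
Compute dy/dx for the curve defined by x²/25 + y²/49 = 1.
Differentiate both sides with respect to x, treating y as y(x). By the chain rule, any term containing y contributes a factor of y' = dy/dx when we differentiate it.

Move every term to one side and write the relation as F(x, y) = 0. Term by term,
  d/dx[x^2/25] = 2x/25
  d/dx[y^2/49] = 2y·y'/49
  d/dx[-1] = 0

The pieces without y' make up ∂F/∂x and the coefficient of y' is ∂F/∂y:
  ∂F/∂x = 2x/25,
  ∂F/∂y = 2y/49.

Since d/dx[F] = ∂F/∂x + (∂F/∂y)·y' = 0, solve for y':
  (∂F/∂y)·y' = -∂F/∂x
  dy/dx = -(∂F/∂x)/(∂F/∂y) = -(2x/25)/(2y/49) = -49x/(25y)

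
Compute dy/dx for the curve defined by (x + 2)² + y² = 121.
Differentiate both sides with respect to x, treating y as y(x). By the chain rule, any term containing y contributes a factor of y' = dy/dx when we differentiate it.

Move every term to one side and write the relation as F(x, y) = 0. Term by term,
  d/dx[y^2] = 2y·y'
  d/dx[(x + 2)^2] = 2x + 4
  d/dx[-121] = 0

The pieces without y' make up ∂F/∂x and the coefficient of y' is ∂F/∂y:
  ∂F/∂x = 2x + 4,
  ∂F/∂y = 2y.

Since d/dx[F] = ∂F/∂x + (∂F/∂y)·y' = 0, solve for y':
  (∂F/∂y)·y' = -∂F/∂x
  dy/dx = -(∂F/∂x)/(∂F/∂y) = -(2x + 4)/(2y) = (-x - 2)/y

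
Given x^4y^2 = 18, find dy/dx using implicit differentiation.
Differentiate the relation implicitly: treat y = y(x) and apply the chain rule, so every y-derivative picks up a y' = dy/dx factor.

With everything moved to the left-hand side, differentiate term by term:
  d/dx[x^4y^2] = 2x^4y·y' + 4x^3y^2
  d/dx[-18] = 0

Separating the contributions that come from x directly and those that come through y:
  without y':      4x^3y^2
  multiplying y':  2x^4y

so (4x^3y^2) + (2x^4y)·y' = 0, and therefore
  dy/dx = -(4x^3y^2)/(2x^4y) = -2y/x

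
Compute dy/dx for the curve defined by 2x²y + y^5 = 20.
Differentiate the relation implicitly: treat y = y(x) and apply the chain rule, so every y-derivative picks up a y' = dy/dx factor.

With everything moved to the left-hand side, differentiate term by term:
  d/dx[2x^2y] = 2x^2·y' + 4xy
  d/dx[y^5] = 5y^4·y'
  d/dx[-20] = 0

Separating the contributions that come from x directly and those that come through y:
  without y':      4xy
  multiplying y':  2x^2 + 5y^4

so (4xy) + (2x^2 + 5y^4)·y' = 0, and therefore
  dy/dx = -(4xy)/(2x^2 + 5y^4) = -4xy/(2x^2 + 5y^4)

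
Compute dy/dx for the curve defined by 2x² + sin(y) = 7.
Take d/dx of both sides. Since y is implicitly a function of x, the chain rule attaches a y' = dy/dx factor whenever we differentiate through y.

Set F(x, y) = (left side) − (right side), so the curve is F = 0. Differentiating each term of F:
  d/dx[2x^2] = 4x
  d/dx[sin(y)] = y'·cos(y)
  d/dx[-7] = 0

Collecting, the y'-free part is the partial derivative in x and the y' coefficient is the partial derivative in y:
  ∂F/∂x = 4x
  ∂F/∂y = cos(y)

so d/dx[F(x, y(x))] = ∂F/∂x + (∂F/∂y)·y' = 0. Rearranging,
  dy/dx = -(∂F/∂x)/(∂F/∂y) = -(4x)/(cos(y)) = -4x/cos(y)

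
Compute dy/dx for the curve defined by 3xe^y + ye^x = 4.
Apply d/dx to both sides, remembering that y depends on x. Each occurrence of y therefore brings in a y' = dy/dx via the chain rule.

With F(x, y) equal to the left-hand side minus the right, differentiate F term by term:
  d/dx[3x·e^(y)] = 3x·y'·e^(y) + 3e^(y)
  d/dx[y·e^(x)] = y·e^(x) + y'·e^(x)
  d/dx[-4] = 0
Adding these up, d/dx[F] = 0 becomes
  (y·e^(x) + 3e^(y)) + (3x·e^(y) + e^(x))·y' = 0,
so isolating y',
  dy/dx = -(y·e^(x) + 3e^(y))/(3x·e^(y) + e^(x)) = (-y·e^(x) - 3e^(y))/(3x·e^(y) + e^(x))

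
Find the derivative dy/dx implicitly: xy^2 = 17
Apply d/dx to both sides, remembering that y depends on x. Each occurrence of y therefore brings in a y' = dy/dx via the chain rule.

With F(x, y) equal to the left-hand side minus the right, differentiate F term by term:
  d/dx[xy^2] = 2xy·y' + y^2
  d/dx[-17] = 0
Adding these up, d/dx[F] = 0 becomes
  (y^2) + (2xy)·y' = 0,
so isolating y',
  dy/dx = -(y^2)/(2xy) = -y/(2x)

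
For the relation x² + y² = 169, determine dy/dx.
Differentiate the relation implicitly: treat y = y(x) and apply the chain rule, so every y-derivative picks up a y' = dy/dx factor.

With everything moved to the left-hand side, differentiate term by term:
  d/dx[x^2] = 2x
  d/dx[y^2] = 2y·y'
  d/dx[-169] = 0

Separating the contributions that come from x directly and those that come through y:
  without y':      2x
  multiplying y':  2y

so (2x) + (2y)·y' = 0, and therefore
  dy/dx = -(2x)/(2y) = -x/y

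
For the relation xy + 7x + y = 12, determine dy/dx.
Differentiate both sides with respect to x, treating y as y(x). By the chain rule, any term containing y contributes a factor of y' = dy/dx when we differentiate it.

Move every term to one side and write the relation as F(x, y) = 0. Term by term,
  d/dx[xy] = x·y' + y
  d/dx[7x] = 7
  d/dx[y] = y'
  d/dx[-12] = 0

The pieces without y' make up ∂F/∂x and the coefficient of y' is ∂F/∂y:
  ∂F/∂x = y + 7,
  ∂F/∂y = x + 1.

Since d/dx[F] = ∂F/∂x + (∂F/∂y)·y' = 0, solve for y':
  (∂F/∂y)·y' = -∂F/∂x
  dy/dx = -(∂F/∂x)/(∂F/∂y) = -(y + 7)/(x + 1) = (-y - 7)/(x + 1)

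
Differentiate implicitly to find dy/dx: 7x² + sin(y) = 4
Differentiate both sides with respect to x, treating y as y(x). By the chain rule, any term containing y contributes a factor of y' = dy/dx when we differentiate it.

Move every term to one side and write the relation as F(x, y) = 0. Term by term,
  d/dx[7x^2] = 14x
  d/dx[sin(y)] = y'·cos(y)
  d/dx[-4] = 0

The pieces without y' make up ∂F/∂x and the coefficient of y' is ∂F/∂y:
  ∂F/∂x = 14x,
  ∂F/∂y = cos(y).

Since d/dx[F] = ∂F/∂x + (∂F/∂y)·y' = 0, solve for y':
  (∂F/∂y)·y' = -∂F/∂x
  dy/dx = -(∂F/∂x)/(∂F/∂y) = -(14x)/(cos(y)) = -14x/cos(y)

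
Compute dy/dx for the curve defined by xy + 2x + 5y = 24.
Take d/dx of both sides. Since y is implicitly a function of x, the chain rule attaches a y' = dy/dx factor whenever we differentiate through y.

Set F(x, y) = (left side) − (right side), so the curve is F = 0. Differentiating each term of F:
  d/dx[xy] = x·y' + y
  d/dx[2x] = 2
  d/dx[5y] = 5·y'
  d/dx[-24] = 0

Collecting, the y'-free part is the partial derivative in x and the y' coefficient is the partial derivative in y:
  ∂F/∂x = y + 2
  ∂F/∂y = x + 5

so d/dx[F(x, y(x))] = ∂F/∂x + (∂F/∂y)·y' = 0. Rearranging,
  dy/dx = -(∂F/∂x)/(∂F/∂y) = -(y + 2)/(x + 5) = (-y - 2)/(x + 5)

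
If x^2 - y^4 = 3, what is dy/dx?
Take d/dx of both sides. Since y is implicitly a function of x, the chain rule attaches a y' = dy/dx factor whenever we differentiate through y.

Set F(x, y) = (left side) − (right side), so the curve is F = 0. Differentiating each term of F:
  d/dx[x^2] = 2x
  d/dx[-y^4] = -4y^3·y'
  d/dx[-3] = 0

Collecting, the y'-free part is the partial derivative in x and the y' coefficient is the partial derivative in y:
  ∂F/∂x = 2x
  ∂F/∂y = -4y^3

so d/dx[F(x, y(x))] = ∂F/∂x + (∂F/∂y)·y' = 0. Rearranging,
  dy/dx = -(∂F/∂x)/(∂F/∂y) = -(2x)/(-4y^3) = x/(2y^3)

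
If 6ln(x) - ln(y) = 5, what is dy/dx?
Differentiate both sides with respect to x, treating y as y(x). By the chain rule, any term containing y contributes a factor of y' = dy/dx when we differentiate it.

Move every term to one side and write the relation as F(x, y) = 0. Term by term,
  d/dx[6ln(x)] = 6/x
  d/dx[-ln(y)] = -y'/y
  d/dx[-5] = 0

The pieces without y' make up ∂F/∂x and the coefficient of y' is ∂F/∂y:
  ∂F/∂x = 6/x,
  ∂F/∂y = -1/y.

Since d/dx[F] = ∂F/∂x + (∂F/∂y)·y' = 0, solve for y':
  (∂F/∂y)·y' = -∂F/∂x
  dy/dx = -(∂F/∂x)/(∂F/∂y) = -(6/x)/(-1/y) = 6y/x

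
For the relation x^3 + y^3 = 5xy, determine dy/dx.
Take d/dx of both sides. Since y is implicitly a function of x, the chain rule attaches a y' = dy/dx factor whenever we differentiate through y.

Set F(x, y) = (left side) − (right side), so the curve is F = 0. Differentiating each term of F:
  d/dx[x^3] = 3x^2
  d/dx[-5xy] = -5x·y' - 5y
  d/dx[y^3] = 3y^2·y'

Collecting, the y'-free part is the partial derivative in x and the y' coefficient is the partial derivative in y:
  ∂F/∂x = 3x^2 - 5y
  ∂F/∂y = -5x + 3y^2

so d/dx[F(x, y(x))] = ∂F/∂x + (∂F/∂y)·y' = 0. Rearranging,
  dy/dx = -(∂F/∂x)/(∂F/∂y) = -(3x^2 - 5y)/(-5x + 3y^2) = (3x^2 - 5y)/(5x - 3y^2)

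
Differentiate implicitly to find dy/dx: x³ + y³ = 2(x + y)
Differentiate both sides with respect to x, treating y as y(x). By the chain rule, any term containing y contributes a factor of y' = dy/dx when we differentiate it.

Move every term to one side and write the relation as F(x, y) = 0. Term by term,
  d/dx[x^3] = 3x^2
  d/dx[-2x] = -2
  d/dx[y^3] = 3y^2·y'
  d/dx[-2y] = -2·y'

The pieces without y' make up ∂F/∂x and the coefficient of y' is ∂F/∂y:
  ∂F/∂x = 3x^2 - 2,
  ∂F/∂y = 3y^2 - 2.

Since d/dx[F] = ∂F/∂x + (∂F/∂y)·y' = 0, solve for y':
  (∂F/∂y)·y' = -∂F/∂x
  dy/dx = -(∂F/∂x)/(∂F/∂y) = -(3x^2 - 2)/(3y^2 - 2) = (2 - 3x^2)/(3y^2 - 2)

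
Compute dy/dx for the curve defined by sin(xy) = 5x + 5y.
Take d/dx of both sides. Since y is implicitly a function of x, the chain rule attaches a y' = dy/dx factor whenever we differentiate through y.

Set F(x, y) = (left side) − (right side), so the curve is F = 0. Differentiating each term of F:
  d/dx[-5x] = -5
  d/dx[-5y] = -5·y'
  d/dx[sin(xy)] = (x·y' + y)·cos(xy)

Collecting, the y'-free part is the partial derivative in x and the y' coefficient is the partial derivative in y:
  ∂F/∂x = y·cos(xy) - 5
  ∂F/∂y = x·cos(xy) - 5

so d/dx[F(x, y(x))] = ∂F/∂x + (∂F/∂y)·y' = 0. Rearranging,
  dy/dx = -(∂F/∂x)/(∂F/∂y) = -(y·cos(xy) - 5)/(x·cos(xy) - 5) = (-y·cos(xy) + 5)/(x·cos(xy) - 5)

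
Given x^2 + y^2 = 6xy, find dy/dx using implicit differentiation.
Differentiate both sides with respect to x, treating y as y(x). By the chain rule, any term containing y contributes a factor of y' = dy/dx when we differentiate it.

Move every term to one side and write the relation as F(x, y) = 0. Term by term,
  d/dx[x^2] = 2x
  d/dx[-6xy] = -6x·y' - 6y
  d/dx[y^2] = 2y·y'

The pieces without y' make up ∂F/∂x and the coefficient of y' is ∂F/∂y:
  ∂F/∂x = 2x - 6y,
  ∂F/∂y = -6x + 2y.

Since d/dx[F] = ∂F/∂x + (∂F/∂y)·y' = 0, solve for y':
  (∂F/∂y)·y' = -∂F/∂x
  dy/dx = -(∂F/∂x)/(∂F/∂y) = -(2x - 6y)/(-6x + 2y) = (x - 3y)/(3x - y)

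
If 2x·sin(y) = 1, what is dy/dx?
Apply d/dx to both sides, remembering that y depends on x. Each occurrence of y therefore brings in a y' = dy/dx via the chain rule.

With F(x, y) equal to the left-hand side minus the right, differentiate F term by term:
  d/dx[2x·sin(y)] = 2x·y'·cos(y) + 2sin(y)
  d/dx[-1] = 0
Adding these up, d/dx[F] = 0 becomes
  (2sin(y)) + (2x·cos(y))·y' = 0,
so isolating y',
  dy/dx = -(2sin(y))/(2x·cos(y)) = -tan(y)/x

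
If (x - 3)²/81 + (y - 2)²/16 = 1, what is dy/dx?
Differentiate both sides with respect to x, treating y as y(x). By the chain rule, any term containing y contributes a factor of y' = dy/dx when we differentiate it.

Move every term to one side and write the relation as F(x, y) = 0. Term by term,
  d/dx[(x - 3)^2/81] = 2x/81 - 2/27
  d/dx[(y - 2)^2/16] = y'(y - 2)/8
  d/dx[-1] = 0

The pieces without y' make up ∂F/∂x and the coefficient of y' is ∂F/∂y:
  ∂F/∂x = 2x/81 - 2/27,
  ∂F/∂y = y/8 - 1/4.

Since d/dx[F] = ∂F/∂x + (∂F/∂y)·y' = 0, solve for y':
  (∂F/∂y)·y' = -∂F/∂x
  dy/dx = -(∂F/∂x)/(∂F/∂y) = -(2x/81 - 2/27)/(y/8 - 1/4)
        = -(2(x - 3)/81)/((y - 2)/8) = 16(3 - x)/(81(y - 2))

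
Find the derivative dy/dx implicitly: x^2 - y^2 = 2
Differentiate both sides with respect to x, treating y as y(x). By the chain rule, any term containing y contributes a factor of y' = dy/dx when we differentiate it.

Move every term to one side and write the relation as F(x, y) = 0. Term by term,
  d/dx[x^2] = 2x
  d/dx[-y^2] = -2y·y'
  d/dx[-2] = 0

The pieces without y' make up ∂F/∂x and the coefficient of y' is ∂F/∂y:
  ∂F/∂x = 2x,
  ∂F/∂y = -2y.

Since d/dx[F] = ∂F/∂x + (∂F/∂y)·y' = 0, solve for y':
  (∂F/∂y)·y' = -∂F/∂x
  dy/dx = -(∂F/∂x)/(∂F/∂y) = -(2x)/(-2y) = x/y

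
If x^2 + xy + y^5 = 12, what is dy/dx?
Differentiate the relation implicitly: treat y = y(x) and apply the chain rule, so every y-derivative picks up a y' = dy/dx factor.

With everything moved to the left-hand side, differentiate term by term:
  d/dx[x^2] = 2x
  d/dx[xy] = x·y' + y
  d/dx[y^5] = 5y^4·y'
  d/dx[-12] = 0

Separating the contributions that come from x directly and those that come through y:
  without y':      2x + y
  multiplying y':  x + 5y^4

so (2x + y) + (x + 5y^4)·y' = 0, and therefore
  dy/dx = -(2x + y)/(x + 5y^4) = (-2x - y)/(x + 5y^4)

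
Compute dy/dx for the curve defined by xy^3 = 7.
Take d/dx of both sides. Since y is implicitly a function of x, the chain rule attaches a y' = dy/dx factor whenever we differentiate through y.

Set F(x, y) = (left side) − (right side), so the curve is F = 0. Differentiating each term of F:
  d/dx[xy^3] = 3xy^2·y' + y^3
  d/dx[-7] = 0

Collecting, the y'-free part is the partial derivative in x and the y' coefficient is the partial derivative in y:
  ∂F/∂x = y^3
  ∂F/∂y = 3xy^2

so d/dx[F(x, y(x))] = ∂F/∂x + (∂F/∂y)·y' = 0. Rearranging,
  dy/dx = -(∂F/∂x)/(∂F/∂y) = -(y^3)/(3xy^2) = -y/(3x)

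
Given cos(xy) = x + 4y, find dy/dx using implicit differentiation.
Take d/dx of both sides. Since y is implicitly a function of x, the chain rule attaches a y' = dy/dx factor whenever we differentiate through y.

Set F(x, y) = (left side) − (right side), so the curve is F = 0. Differentiating each term of F:
  d/dx[-x] = -1
  d/dx[-4y] = -4·y'
  d/dx[cos(xy)] = -(x·y' + y)·sin(xy)

Collecting, the y'-free part is the partial derivative in x and the y' coefficient is the partial derivative in y:
  ∂F/∂x = -y·sin(xy) - 1
  ∂F/∂y = -x·sin(xy) - 4

so d/dx[F(x, y(x))] = ∂F/∂x + (∂F/∂y)·y' = 0. Rearranging,
  dy/dx = -(∂F/∂x)/(∂F/∂y) = -(-y·sin(xy) - 1)/(-x·sin(xy) - 4) = -(y·sin(xy) + 1)/(x·sin(xy) + 4)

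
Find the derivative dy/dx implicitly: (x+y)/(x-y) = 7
Apply d/dx to both sides, remembering that y depends on x. Each occurrence of y therefore brings in a y' = dy/dx via the chain rule.

With F(x, y) equal to the left-hand side minus the right, differentiate F term by term:
  d/dx[(x + y)/(x - y)] = (y' + 1)/(x - y) + (x + y)(y' - 1)/(x - y)^2
  d/dx[-7] = 0
Adding these up, d/dx[F] = 0 becomes
  (1/(x - y) - (x + y)/(x - y)^2) + (1/(x - y) + (x + y)/(x - y)^2)·y' = 0,
so isolating y',
  dy/dx = -(1/(x - y) - (x + y)/(x - y)^2)/(1/(x - y) + (x + y)/(x - y)^2)
        = -(-2y/(x - y)^2)/(2x/(x - y)^2) = y/x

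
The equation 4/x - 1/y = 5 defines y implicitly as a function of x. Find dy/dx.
Differentiate the relation implicitly: treat y = y(x) and apply the chain rule, so every y-derivative picks up a y' = dy/dx factor.

With everything moved to the left-hand side, differentiate term by term:
  d/dx[-1/y] = y'/y^2
  d/dx[4/x] = -4/x^2
  d/dx[-5] = 0

Separating the contributions that come from x directly and those that come through y:
  without y':      -4/x^2
  multiplying y':  y^(-2)

so (-4/x^2) + (y^(-2))·y' = 0, and therefore
  dy/dx = -(-4/x^2)/(y^(-2)) = 4y^2/x^2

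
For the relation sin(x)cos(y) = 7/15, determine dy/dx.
Differentiate the relation implicitly: treat y = y(x) and apply the chain rule, so every y-derivative picks up a y' = dy/dx factor.

With everything moved to the left-hand side, differentiate term by term:
  d/dx[sin(x)·cos(y)] = -y'·sin(x)·sin(y) + cos(x)·cos(y)
  d/dx[-7/15] = 0

Separating the contributions that come from x directly and those that come through y:
  without y':      cos(x)·cos(y)
  multiplying y':  -sin(x)·sin(y)

so (cos(x)·cos(y)) + (-sin(x)·sin(y))·y' = 0, and therefore
  dy/dx = -(cos(x)·cos(y))/(-sin(x)·sin(y)) = 1/(tan(x)·tan(y))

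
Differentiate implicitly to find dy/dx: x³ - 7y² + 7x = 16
Differentiate the relation implicitly: treat y = y(x) and apply the chain rule, so every y-derivative picks up a y' = dy/dx factor.

With everything moved to the left-hand side, differentiate term by term:
  d/dx[x^3] = 3x^2
  d/dx[7x] = 7
  d/dx[-7y^2] = -14y·y'
  d/dx[-16] = 0

Separating the contributions that come from x directly and those that come through y:
  without y':      3x^2 + 7
  multiplying y':  -14y

so (3x^2 + 7) + (-14y)·y' = 0, and therefore
  dy/dx = -(3x^2 + 7)/(-14y) = (3x^2 + 7)/(14y)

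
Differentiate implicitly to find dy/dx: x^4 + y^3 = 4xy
Take d/dx of both sides. Since y is implicitly a function of x, the chain rule attaches a y' = dy/dx factor whenever we differentiate through y.

Set F(x, y) = (left side) − (right side), so the curve is F = 0. Differentiating each term of F:
  d/dx[x^4] = 4x^3
  d/dx[-4xy] = -4x·y' - 4y
  d/dx[y^3] = 3y^2·y'

Collecting, the y'-free part is the partial derivative in x and the y' coefficient is the partial derivative in y:
  ∂F/∂x = 4x^3 - 4y
  ∂F/∂y = -4x + 3y^2

so d/dx[F(x, y(x))] = ∂F/∂x + (∂F/∂y)·y' = 0. Rearranging,
  dy/dx = -(∂F/∂x)/(∂F/∂y) = -(4x^3 - 4y)/(-4x + 3y^2) = 4(x^3 - y)/(4x - 3y^2)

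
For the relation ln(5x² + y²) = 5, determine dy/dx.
Differentiate both sides with respect to x, treating y as y(x). By the chain rule, any term containing y contributes a factor of y' = dy/dx when we differentiate it.

Move every term to one side and write the relation as F(x, y) = 0. Term by term,
  d/dx[ln(5x^2 + y^2)] = (10x + 2y·y')/(5x^2 + y^2)
  d/dx[-5] = 0

The pieces without y' make up ∂F/∂x and the coefficient of y' is ∂F/∂y:
  ∂F/∂x = 10x/(5x^2 + y^2),
  ∂F/∂y = 2y/(5x^2 + y^2).

Since d/dx[F] = ∂F/∂x + (∂F/∂y)·y' = 0, solve for y':
  (∂F/∂y)·y' = -∂F/∂x
  dy/dx = -(∂F/∂x)/(∂F/∂y) = -(10x/(5x^2 + y^2))/(2y/(5x^2 + y^2)) = -5x/y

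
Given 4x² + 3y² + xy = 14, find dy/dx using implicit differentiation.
Apply d/dx to both sides, remembering that y depends on x. Each occurrence of y therefore brings in a y' = dy/dx via the chain rule.

With F(x, y) equal to the left-hand side minus the right, differentiate F term by term:
  d/dx[4x^2] = 8x
  d/dx[xy] = x·y' + y
  d/dx[3y^2] = 6y·y'
  d/dx[-14] = 0
Adding these up, d/dx[F] = 0 becomes
  (8x + y) + (x + 6y)·y' = 0,
so isolating y',
  dy/dx = -(8x + y)/(x + 6y) = (-8x - y)/(x + 6y)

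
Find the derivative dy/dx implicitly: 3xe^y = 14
Take d/dx of both sides. Since y is implicitly a function of x, the chain rule attaches a y' = dy/dx factor whenever we differentiate through y.

Set F(x, y) = (left side) − (right side), so the curve is F = 0. Differentiating each term of F:
  d/dx[3x·e^(y)] = 3x·y'·e^(y) + 3e^(y)
  d/dx[-14] = 0

Collecting, the y'-free part is the partial derivative in x and the y' coefficient is the partial derivative in y:
  ∂F/∂x = 3e^(y)
  ∂F/∂y = 3x·e^(y)

so d/dx[F(x, y(x))] = ∂F/∂x + (∂F/∂y)·y' = 0. Rearranging,
  dy/dx = -(∂F/∂x)/(∂F/∂y) = -(3e^(y))/(3x·e^(y)) = -1/x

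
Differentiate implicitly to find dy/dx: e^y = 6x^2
Differentiate both sides with respect to x, treating y as y(x). By the chain rule, any term containing y contributes a factor of y' = dy/dx when we differentiate it.

Move every term to one side and write the relation as F(x, y) = 0. Term by term,
  d/dx[-6x^2] = -12x
  d/dx[e^(y)] = y'·e^(y)

The pieces without y' make up ∂F/∂x and the coefficient of y' is ∂F/∂y:
  ∂F/∂x = -12x,
  ∂F/∂y = e^(y).

Since d/dx[F] = ∂F/∂x + (∂F/∂y)·y' = 0, solve for y':
  (∂F/∂y)·y' = -∂F/∂x
  dy/dx = -(∂F/∂x)/(∂F/∂y) = -(-12x)/(e^(y)) = 12x·e^(-y)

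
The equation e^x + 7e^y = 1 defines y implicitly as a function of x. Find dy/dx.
Differentiate both sides with respect to x, treating y as y(x). By the chain rule, any term containing y contributes a factor of y' = dy/dx when we differentiate it.

Move every term to one side and write the relation as F(x, y) = 0. Term by term,
  d/dx[e^(x)] = e^(x)
  d/dx[7e^(y)] = 7·y'·e^(y)
  d/dx[-1] = 0

The pieces without y' make up ∂F/∂x and the coefficient of y' is ∂F/∂y:
  ∂F/∂x = e^(x),
  ∂F/∂y = 7e^(y).

Since d/dx[F] = ∂F/∂x + (∂F/∂y)·y' = 0, solve for y':
  (∂F/∂y)·y' = -∂F/∂x
  dy/dx = -(∂F/∂x)/(∂F/∂y) = -(e^(x))/(7e^(y)) = -e^(x - y)/7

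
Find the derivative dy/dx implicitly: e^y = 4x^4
Differentiate the relation implicitly: treat y = y(x) and apply the chain rule, so every y-derivative picks up a y' = dy/dx factor.

With everything moved to the left-hand side, differentiate term by term:
  d/dx[-4x^4] = -16x^3
  d/dx[e^(y)] = y'·e^(y)

Separating the contributions that come from x directly and those that come through y:
  without y':      -16x^3
  multiplying y':  e^(y)

so (-16x^3) + (e^(y))·y' = 0, and therefore
  dy/dx = -(-16x^3)/(e^(y)) = 16x^3e^(-y)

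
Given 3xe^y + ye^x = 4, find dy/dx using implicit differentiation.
Take d/dx of both sides. Since y is implicitly a function of x, the chain rule attaches a y' = dy/dx factor whenever we differentiate through y.

Set F(x, y) = (left side) − (right side), so the curve is F = 0. Differentiating each term of F:
  d/dx[3x·e^(y)] = 3x·y'·e^(y) + 3e^(y)
  d/dx[y·e^(x)] = y·e^(x) + y'·e^(x)
  d/dx[-4] = 0

Collecting, the y'-free part is the partial derivative in x and the y' coefficient is the partial derivative in y:
  ∂F/∂x = y·e^(x) + 3e^(y)
  ∂F/∂y = 3x·e^(y) + e^(x)

so d/dx[F(x, y(x))] = ∂F/∂x + (∂F/∂y)·y' = 0. Rearranging,
  dy/dx = -(∂F/∂x)/(∂F/∂y) = -(y·e^(x) + 3e^(y))/(3x·e^(y) + e^(x)) = (-y·e^(x) - 3e^(y))/(3x·e^(y) + e^(x))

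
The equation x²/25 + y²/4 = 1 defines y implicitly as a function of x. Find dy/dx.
Apply d/dx to both sides, remembering that y depends on x. Each occurrence of y therefore brings in a y' = dy/dx via the chain rule.

With F(x, y) equal to the left-hand side minus the right, differentiate F term by term:
  d/dx[x^2/25] = 2x/25
  d/dx[y^2/4] = y·y'/2
  d/dx[-1] = 0
Adding these up, d/dx[F] = 0 becomes
  (2x/25) + (y/2)·y' = 0,
so isolating y',
  dy/dx = -(2x/25)/(y/2) = -4x/(25y)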